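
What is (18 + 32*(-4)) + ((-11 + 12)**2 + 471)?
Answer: 362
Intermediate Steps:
(18 + 32*(-4)) + ((-11 + 12)**2 + 471) = (18 - 128) + (1**2 + 471) = -110 + (1 + 471) = -110 + 472 = 362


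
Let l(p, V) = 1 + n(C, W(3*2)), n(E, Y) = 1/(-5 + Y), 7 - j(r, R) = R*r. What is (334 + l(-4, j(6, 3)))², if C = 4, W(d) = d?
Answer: 112896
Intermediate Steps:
j(r, R) = 7 - R*r
l(p, V) = 2 (l(p, V) = 1 + 1/(-5 + 3*2) = 1 + 1/(-5 + 6) = 1 + 1/1 = 1 + 1 = 2)
(334 + l(-4, j(6, 3)))² = (334 + 2)² = 336² = 112896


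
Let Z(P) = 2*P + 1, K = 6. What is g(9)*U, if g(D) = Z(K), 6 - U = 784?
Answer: -10114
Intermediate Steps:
Z(P) = 1 + 2*P
U = -778 (U = 6 - 1*784 = 6 - 784 = -778)
g(D) = 13 (g(D) = 1 + 2*6 = 1 + 12 = 13)
g(9)*U = 13*(-778) = -10114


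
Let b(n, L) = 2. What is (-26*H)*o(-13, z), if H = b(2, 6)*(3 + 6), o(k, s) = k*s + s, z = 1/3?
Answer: 1872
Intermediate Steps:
z = 1/3 (z = 1*(1/3) = 1/3 ≈ 0.33333)
o(k, s) = s + k*s
H = 18 (H = 2*(3 + 6) = 2*9 = 18)
(-26*H)*o(-13, z) = (-26*18)*((1 - 13)/3) = -156*(-12) = -468*(-4) = 1872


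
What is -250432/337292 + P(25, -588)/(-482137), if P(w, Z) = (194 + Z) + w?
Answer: -701267863/945470657 ≈ -0.74171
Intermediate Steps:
P(w, Z) = 194 + Z + w
-250432/337292 + P(25, -588)/(-482137) = -250432/337292 + (194 - 588 + 25)/(-482137) = -250432*1/337292 - 369*(-1/482137) = -1456/1961 + 369/482137 = -701267863/945470657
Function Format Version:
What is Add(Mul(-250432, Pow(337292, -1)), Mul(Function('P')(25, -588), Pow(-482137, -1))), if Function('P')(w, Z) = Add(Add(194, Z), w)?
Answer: Rational(-701267863, 945470657) ≈ -0.74171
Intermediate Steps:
Function('P')(w, Z) = Add(194, Z, w)
Add(Mul(-250432, Pow(337292, -1)), Mul(Function('P')(25, -588), Pow(-482137, -1))) = Add(Mul(-250432, Pow(337292, -1)), Mul(Add(194, -588, 25), Pow(-482137, -1))) = Add(Mul(-250432, Rational(1, 337292)), Mul(-369, Rational(-1, 482137))) = Add(Rational(-1456, 1961), Rational(369, 482137)) = Rational(-701267863, 945470657)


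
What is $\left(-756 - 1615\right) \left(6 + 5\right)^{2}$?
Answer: $-286891$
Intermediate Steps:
$\left(-756 - 1615\right) \left(6 + 5\right)^{2} = \left(-756 - 1615\right) 11^{2} = \left(-2371\right) 121 = -286891$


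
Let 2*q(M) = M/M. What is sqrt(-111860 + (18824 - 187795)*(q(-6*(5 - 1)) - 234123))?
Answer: 5*sqrt(6329568174)/2 ≈ 1.9890e+5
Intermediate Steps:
q(M) = 1/2 (q(M) = (M/M)/2 = (1/2)*1 = 1/2)
sqrt(-111860 + (18824 - 187795)*(q(-6*(5 - 1)) - 234123)) = sqrt(-111860 + (18824 - 187795)*(1/2 - 234123)) = sqrt(-111860 - 168971*(-468245/2)) = sqrt(-111860 + 79119825895/2) = sqrt(79119602175/2) = 5*sqrt(6329568174)/2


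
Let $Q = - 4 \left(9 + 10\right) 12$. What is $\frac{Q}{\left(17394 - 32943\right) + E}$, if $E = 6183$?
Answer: $\frac{152}{1561} \approx 0.097373$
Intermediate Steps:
$Q = -912$ ($Q = \left(-4\right) 19 \cdot 12 = \left(-76\right) 12 = -912$)
$\frac{Q}{\left(17394 - 32943\right) + E} = - \frac{912}{\left(17394 - 32943\right) + 6183} = - \frac{912}{-15549 + 6183} = - \frac{912}{-9366} = \left(-912\right) \left(- \frac{1}{9366}\right) = \frac{152}{1561}$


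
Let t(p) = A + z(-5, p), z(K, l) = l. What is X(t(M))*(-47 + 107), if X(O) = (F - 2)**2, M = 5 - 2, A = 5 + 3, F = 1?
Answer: 60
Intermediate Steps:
A = 8
M = 3
t(p) = 8 + p
X(O) = 1 (X(O) = (1 - 2)**2 = (-1)**2 = 1)
X(t(M))*(-47 + 107) = 1*(-47 + 107) = 1*60 = 60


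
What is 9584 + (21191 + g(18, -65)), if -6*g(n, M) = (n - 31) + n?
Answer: 184645/6 ≈ 30774.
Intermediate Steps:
g(n, M) = 31/6 - n/3 (g(n, M) = -((n - 31) + n)/6 = -((-31 + n) + n)/6 = -(-31 + 2*n)/6 = 31/6 - n/3)
9584 + (21191 + g(18, -65)) = 9584 + (21191 + (31/6 - ⅓*18)) = 9584 + (21191 + (31/6 - 6)) = 9584 + (21191 - ⅚) = 9584 + 127141/6 = 184645/6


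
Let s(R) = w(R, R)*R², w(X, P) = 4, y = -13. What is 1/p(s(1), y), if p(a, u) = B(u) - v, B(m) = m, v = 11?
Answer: -1/24 ≈ -0.041667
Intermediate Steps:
s(R) = 4*R²
p(a, u) = -11 + u (p(a, u) = u - 1*11 = u - 11 = -11 + u)
1/p(s(1), y) = 1/(-11 - 13) = 1/(-24) = -1/24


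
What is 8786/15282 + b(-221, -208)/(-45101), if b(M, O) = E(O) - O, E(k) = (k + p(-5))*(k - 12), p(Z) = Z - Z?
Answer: -9006635/20271573 ≈ -0.44430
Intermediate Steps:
p(Z) = 0
E(k) = k*(-12 + k) (E(k) = (k + 0)*(k - 12) = k*(-12 + k))
b(M, O) = -O + O*(-12 + O) (b(M, O) = O*(-12 + O) - O = -O + O*(-12 + O))
8786/15282 + b(-221, -208)/(-45101) = 8786/15282 - 208*(-13 - 208)/(-45101) = 8786*(1/15282) - 208*(-221)*(-1/45101) = 4393/7641 + 45968*(-1/45101) = 4393/7641 - 2704/2653 = -9006635/20271573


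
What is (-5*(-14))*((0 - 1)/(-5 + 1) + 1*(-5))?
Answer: -665/2 ≈ -332.50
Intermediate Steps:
(-5*(-14))*((0 - 1)/(-5 + 1) + 1*(-5)) = 70*(-1/(-4) - 5) = 70*(-1*(-¼) - 5) = 70*(¼ - 5) = 70*(-19/4) = -665/2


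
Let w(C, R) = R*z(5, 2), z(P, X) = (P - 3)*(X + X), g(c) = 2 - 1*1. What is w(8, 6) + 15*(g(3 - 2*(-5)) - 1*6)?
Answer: -27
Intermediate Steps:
g(c) = 1 (g(c) = 2 - 1 = 1)
z(P, X) = 2*X*(-3 + P) (z(P, X) = (-3 + P)*(2*X) = 2*X*(-3 + P))
w(C, R) = 8*R (w(C, R) = R*(2*2*(-3 + 5)) = R*(2*2*2) = R*8 = 8*R)
w(8, 6) + 15*(g(3 - 2*(-5)) - 1*6) = 8*6 + 15*(1 - 1*6) = 48 + 15*(1 - 6) = 48 + 15*(-5) = 48 - 75 = -27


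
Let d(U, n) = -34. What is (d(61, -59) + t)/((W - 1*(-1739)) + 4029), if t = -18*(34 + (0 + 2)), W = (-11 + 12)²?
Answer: -682/5769 ≈ -0.11822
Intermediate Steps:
W = 1 (W = 1² = 1)
t = -648 (t = -18*(34 + 2) = -18*36 = -648)
(d(61, -59) + t)/((W - 1*(-1739)) + 4029) = (-34 - 648)/((1 - 1*(-1739)) + 4029) = -682/((1 + 1739) + 4029) = -682/(1740 + 4029) = -682/5769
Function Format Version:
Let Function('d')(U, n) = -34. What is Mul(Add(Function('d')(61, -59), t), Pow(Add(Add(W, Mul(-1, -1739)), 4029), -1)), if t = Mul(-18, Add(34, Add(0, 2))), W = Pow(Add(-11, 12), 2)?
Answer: Rational(-682, 5769) ≈ -0.11822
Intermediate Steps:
W = 1 (W = Pow(1, 2) = 1)
t = -648 (t = Mul(-18, Add(34, 2)) = Mul(-18, 36) = -648)
Mul(Add(Function('d')(61, -59), t), Pow(Add(Add(W, Mul(-1, -1739)), 4029), -1)) = Mul(Add(-34, -648), Pow(Add(Add(1, Mul(-1, -1739)), 4029), -1)) = Mul(-682, Pow(Add(Add(1, 1739), 4029), -1)) = Mul(-682, Pow(Add(1740, 4029), -1)) = Mul(-682, Pow(5769, -1)) = Mul(-682, Rational(1, 5769)) = Rational(-682, 5769)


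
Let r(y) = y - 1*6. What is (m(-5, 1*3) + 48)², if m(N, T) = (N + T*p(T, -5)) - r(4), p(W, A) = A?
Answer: 900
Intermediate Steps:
r(y) = -6 + y (r(y) = y - 6 = -6 + y)
m(N, T) = 2 + N - 5*T (m(N, T) = (N + T*(-5)) - (-6 + 4) = (N - 5*T) - 1*(-2) = (N - 5*T) + 2 = 2 + N - 5*T)
(m(-5, 1*3) + 48)² = ((2 - 5 - 5*3) + 48)² = ((2 - 5 - 15) + 48)² = (-18 + 48)² = 30² = 900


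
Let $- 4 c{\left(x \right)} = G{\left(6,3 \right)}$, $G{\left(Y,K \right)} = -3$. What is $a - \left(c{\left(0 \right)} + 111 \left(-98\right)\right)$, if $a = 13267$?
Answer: $\frac{96577}{4} \approx 24144.0$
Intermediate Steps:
$c{\left(x \right)} = \frac{3}{4}$ ($c{\left(x \right)} = \left(- \frac{1}{4}\right) \left(-3\right) = \frac{3}{4}$)
$a - \left(c{\left(0 \right)} + 111 \left(-98\right)\right) = 13267 - \left(\frac{3}{4} + 111 \left(-98\right)\right) = 13267 - \left(\frac{3}{4} - 10878\right) = 13267 - - \frac{43509}{4} = 13267 + \frac{43509}{4} = \frac{96577}{4}$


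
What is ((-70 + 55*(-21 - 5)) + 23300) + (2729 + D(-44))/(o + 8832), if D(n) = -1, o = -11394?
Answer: 27924436/1281 ≈ 21799.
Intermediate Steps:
((-70 + 55*(-21 - 5)) + 23300) + (2729 + D(-44))/(o + 8832) = ((-70 + 55*(-21 - 5)) + 23300) + (2729 - 1)/(-11394 + 8832) = ((-70 + 55*(-26)) + 23300) + 2728/(-2562) = ((-70 - 1430) + 23300) + 2728*(-1/2562) = (-1500 + 23300) - 1364/1281 = 21800 - 1364/1281 = 27924436/1281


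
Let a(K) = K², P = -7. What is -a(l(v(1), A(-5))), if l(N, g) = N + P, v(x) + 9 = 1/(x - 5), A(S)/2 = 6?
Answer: -4225/16 ≈ -264.06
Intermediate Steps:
A(S) = 12 (A(S) = 2*6 = 12)
v(x) = -9 + 1/(-5 + x) (v(x) = -9 + 1/(x - 5) = -9 + 1/(-5 + x))
l(N, g) = -7 + N (l(N, g) = N - 7 = -7 + N)
-a(l(v(1), A(-5))) = -(-7 + (46 - 9*1)/(-5 + 1))² = -(-7 + (46 - 9)/(-4))² = -(-7 - ¼*37)² = -(-7 - 37/4)² = -(-65/4)² = -1*4225/16 = -4225/16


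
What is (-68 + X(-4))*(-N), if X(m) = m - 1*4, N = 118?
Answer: 8968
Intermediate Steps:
X(m) = -4 + m (X(m) = m - 4 = -4 + m)
(-68 + X(-4))*(-N) = (-68 + (-4 - 4))*(-1*118) = (-68 - 8)*(-118) = -76*(-118) = 8968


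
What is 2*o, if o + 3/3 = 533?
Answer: 1064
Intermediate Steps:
o = 532 (o = -1 + 533 = 532)
2*o = 2*532 = 1064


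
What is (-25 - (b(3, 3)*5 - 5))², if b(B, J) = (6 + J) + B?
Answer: 6400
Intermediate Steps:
b(B, J) = 6 + B + J
(-25 - (b(3, 3)*5 - 5))² = (-25 - ((6 + 3 + 3)*5 - 5))² = (-25 - (12*5 - 5))² = (-25 - (60 - 5))² = (-25 - 1*55)² = (-25 - 55)² = (-80)² = 6400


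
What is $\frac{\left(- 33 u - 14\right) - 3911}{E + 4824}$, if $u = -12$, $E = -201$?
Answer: $- \frac{3529}{4623} \approx -0.76336$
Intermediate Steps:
$\frac{\left(- 33 u - 14\right) - 3911}{E + 4824} = \frac{\left(\left(-33\right) \left(-12\right) - 14\right) - 3911}{-201 + 4824} = \frac{\left(396 - 14\right) - 3911}{4623} = \left(382 - 3911\right) \frac{1}{4623} = \left(-3529\right) \frac{1}{4623} = - \frac{3529}{4623}$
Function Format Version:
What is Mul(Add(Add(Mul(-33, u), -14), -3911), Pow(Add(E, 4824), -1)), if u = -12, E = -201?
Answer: Rational(-3529, 4623) ≈ -0.76336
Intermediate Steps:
Mul(Add(Add(Mul(-33, u), -14), -3911), Pow(Add(E, 4824), -1)) = Mul(Add(Add(Mul(-33, -12), -14), -3911), Pow(Add(-201, 4824), -1)) = Mul(Add(Add(396, -14), -3911), Pow(4623, -1)) = Mul(Add(382, -3911), Rational(1, 4623)) = Mul(-3529, Rational(1, 4623)) = Rational(-3529, 4623)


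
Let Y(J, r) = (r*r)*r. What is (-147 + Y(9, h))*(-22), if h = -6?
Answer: 7986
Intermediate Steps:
Y(J, r) = r³ (Y(J, r) = r²*r = r³)
(-147 + Y(9, h))*(-22) = (-147 + (-6)³)*(-22) = (-147 - 216)*(-22) = -363*(-22) = 7986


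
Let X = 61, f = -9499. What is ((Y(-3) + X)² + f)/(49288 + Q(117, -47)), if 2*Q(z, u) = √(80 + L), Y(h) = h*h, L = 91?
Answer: -906702048/9717227605 + 27594*√19/9717227605 ≈ -0.093296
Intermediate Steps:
Y(h) = h²
Q(z, u) = 3*√19/2 (Q(z, u) = √(80 + 91)/2 = √171/2 = (3*√19)/2 = 3*√19/2)
((Y(-3) + X)² + f)/(49288 + Q(117, -47)) = (((-3)² + 61)² - 9499)/(49288 + 3*√19/2) = ((9 + 61)² - 9499)/(49288 + 3*√19/2) = (70² - 9499)/(49288 + 3*√19/2) = (4900 - 9499)/(49288 + 3*√19/2) = -4599/(49288 + 3*√19/2)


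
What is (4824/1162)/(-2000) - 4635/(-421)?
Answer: 1346213637/122300500 ≈ 11.007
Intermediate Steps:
(4824/1162)/(-2000) - 4635/(-421) = (4824*(1/1162))*(-1/2000) - 4635*(-1/421) = (2412/581)*(-1/2000) + 4635/421 = -603/290500 + 4635/421 = 1346213637/122300500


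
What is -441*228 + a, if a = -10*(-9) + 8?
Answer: -100450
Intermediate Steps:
a = 98 (a = 90 + 8 = 98)
-441*228 + a = -441*228 + 98 = -100548 + 98 = -100450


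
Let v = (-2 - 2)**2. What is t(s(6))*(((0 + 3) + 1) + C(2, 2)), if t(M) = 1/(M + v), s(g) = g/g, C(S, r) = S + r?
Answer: 8/17 ≈ 0.47059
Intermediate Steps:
v = 16 (v = (-4)**2 = 16)
s(g) = 1
t(M) = 1/(16 + M) (t(M) = 1/(M + 16) = 1/(16 + M))
t(s(6))*(((0 + 3) + 1) + C(2, 2)) = (((0 + 3) + 1) + (2 + 2))/(16 + 1) = ((3 + 1) + 4)/17 = (4 + 4)/17 = (1/17)*8 = 8/17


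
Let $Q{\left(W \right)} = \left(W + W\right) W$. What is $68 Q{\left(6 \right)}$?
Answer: $4896$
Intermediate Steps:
$Q{\left(W \right)} = 2 W^{2}$ ($Q{\left(W \right)} = 2 W W = 2 W^{2}$)
$68 Q{\left(6 \right)} = 68 \cdot 2 \cdot 6^{2} = 68 \cdot 2 \cdot 36 = 68 \cdot 72 = 4896$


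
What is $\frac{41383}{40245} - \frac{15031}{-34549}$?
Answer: $\frac{2034663862}{1390424505} \approx 1.4633$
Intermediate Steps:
$\frac{41383}{40245} - \frac{15031}{-34549} = 41383 \cdot \frac{1}{40245} - - \frac{15031}{34549} = \frac{41383}{40245} + \frac{15031}{34549} = \frac{2034663862}{1390424505}$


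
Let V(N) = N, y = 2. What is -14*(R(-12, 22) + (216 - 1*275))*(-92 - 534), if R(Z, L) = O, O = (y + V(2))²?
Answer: -376852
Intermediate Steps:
O = 16 (O = (2 + 2)² = 4² = 16)
R(Z, L) = 16
-14*(R(-12, 22) + (216 - 1*275))*(-92 - 534) = -14*(16 + (216 - 1*275))*(-92 - 534) = -14*(16 + (216 - 275))*(-626) = -14*(16 - 59)*(-626) = -(-602)*(-626) = -14*26918 = -376852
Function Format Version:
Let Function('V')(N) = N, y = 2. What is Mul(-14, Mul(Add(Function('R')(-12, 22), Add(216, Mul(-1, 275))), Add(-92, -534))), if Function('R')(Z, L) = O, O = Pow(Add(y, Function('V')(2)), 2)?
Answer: -376852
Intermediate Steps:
O = 16 (O = Pow(Add(2, 2), 2) = Pow(4, 2) = 16)
Function('R')(Z, L) = 16
Mul(-14, Mul(Add(Function('R')(-12, 22), Add(216, Mul(-1, 275))), Add(-92, -534))) = Mul(-14, Mul(Add(16, Add(216, Mul(-1, 275))), Add(-92, -534))) = Mul(-14, Mul(Add(16, Add(216, -275)), -626)) = Mul(-14, Mul(Add(16, -59), -626)) = Mul(-14, Mul(-43, -626)) = Mul(-14, 26918) = -376852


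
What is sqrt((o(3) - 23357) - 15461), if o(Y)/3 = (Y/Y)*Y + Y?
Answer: 20*I*sqrt(97) ≈ 196.98*I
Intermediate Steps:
o(Y) = 6*Y (o(Y) = 3*((Y/Y)*Y + Y) = 3*(1*Y + Y) = 3*(Y + Y) = 3*(2*Y) = 6*Y)
sqrt((o(3) - 23357) - 15461) = sqrt((6*3 - 23357) - 15461) = sqrt((18 - 23357) - 15461) = sqrt(-23339 - 15461) = sqrt(-38800) = 20*I*sqrt(97)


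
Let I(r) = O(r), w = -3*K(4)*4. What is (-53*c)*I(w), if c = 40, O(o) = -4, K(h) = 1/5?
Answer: 8480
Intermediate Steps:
K(h) = 1/5 (K(h) = 1*(1/5) = 1/5)
w = -12/5 (w = -3*1/5*4 = -3/5*4 = -12/5 ≈ -2.4000)
I(r) = -4
(-53*c)*I(w) = -53*40*(-4) = -2120*(-4) = 8480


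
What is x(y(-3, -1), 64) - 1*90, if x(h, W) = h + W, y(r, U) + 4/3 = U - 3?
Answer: -94/3 ≈ -31.333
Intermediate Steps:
y(r, U) = -13/3 + U (y(r, U) = -4/3 + (U - 3) = -4/3 + (-3 + U) = -13/3 + U)
x(h, W) = W + h
x(y(-3, -1), 64) - 1*90 = (64 + (-13/3 - 1)) - 1*90 = (64 - 16/3) - 90 = 176/3 - 90 = -94/3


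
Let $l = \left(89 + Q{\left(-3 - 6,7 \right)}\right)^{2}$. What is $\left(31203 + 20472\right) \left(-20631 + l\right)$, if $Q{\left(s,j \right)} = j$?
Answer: $-589870125$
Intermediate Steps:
$l = 9216$ ($l = \left(89 + 7\right)^{2} = 96^{2} = 9216$)
$\left(31203 + 20472\right) \left(-20631 + l\right) = \left(31203 + 20472\right) \left(-20631 + 9216\right) = 51675 \left(-11415\right) = -589870125$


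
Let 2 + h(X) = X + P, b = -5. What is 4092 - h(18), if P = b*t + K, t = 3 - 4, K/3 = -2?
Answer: 4077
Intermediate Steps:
K = -6 (K = 3*(-2) = -6)
t = -1
P = -1 (P = -5*(-1) - 6 = 5 - 6 = -1)
h(X) = -3 + X (h(X) = -2 + (X - 1) = -2 + (-1 + X) = -3 + X)
4092 - h(18) = 4092 - (-3 + 18) = 4092 - 1*15 = 4092 - 15 = 4077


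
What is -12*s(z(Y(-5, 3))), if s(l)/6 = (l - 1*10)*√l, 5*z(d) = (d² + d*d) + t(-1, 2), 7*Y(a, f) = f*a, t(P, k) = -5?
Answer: 32328*√41/343 ≈ 603.50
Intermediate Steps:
Y(a, f) = a*f/7 (Y(a, f) = (f*a)/7 = (a*f)/7 = a*f/7)
z(d) = -1 + 2*d²/5 (z(d) = ((d² + d*d) - 5)/5 = ((d² + d²) - 5)/5 = (2*d² - 5)/5 = (-5 + 2*d²)/5 = -1 + 2*d²/5)
s(l) = 6*√l*(-10 + l) (s(l) = 6*((l - 1*10)*√l) = 6*((l - 10)*√l) = 6*((-10 + l)*√l) = 6*(√l*(-10 + l)) = 6*√l*(-10 + l))
-12*s(z(Y(-5, 3))) = -72*√(-1 + 2*((⅐)*(-5)*3)²/5)*(-10 + (-1 + 2*((⅐)*(-5)*3)²/5)) = -72*√(-1 + 2*(-15/7)²/5)*(-10 + (-1 + 2*(-15/7)²/5)) = -72*√(-1 + (⅖)*(225/49))*(-10 + (-1 + (⅖)*(225/49))) = -72*√(-1 + 90/49)*(-10 + (-1 + 90/49)) = -72*√(41/49)*(-10 + 41/49) = -72*√41/7*(-449)/49 = -(-32328)*√41/343 = 32328*√41/343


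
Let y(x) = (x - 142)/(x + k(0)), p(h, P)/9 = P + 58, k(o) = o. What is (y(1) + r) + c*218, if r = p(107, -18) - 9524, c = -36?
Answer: -17153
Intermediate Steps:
p(h, P) = 522 + 9*P (p(h, P) = 9*(P + 58) = 9*(58 + P) = 522 + 9*P)
y(x) = (-142 + x)/x (y(x) = (x - 142)/(x + 0) = (-142 + x)/x)
r = -9164 (r = (522 + 9*(-18)) - 9524 = (522 - 162) - 9524 = 360 - 9524 = -9164)
(y(1) + r) + c*218 = ((-142 + 1)/1 - 9164) - 36*218 = (1*(-141) - 9164) - 7848 = (-141 - 9164) - 7848 = -9305 - 7848 = -17153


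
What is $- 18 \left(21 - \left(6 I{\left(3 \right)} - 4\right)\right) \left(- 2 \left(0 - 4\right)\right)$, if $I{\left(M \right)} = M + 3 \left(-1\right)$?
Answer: $-3600$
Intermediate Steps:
$I{\left(M \right)} = -3 + M$ ($I{\left(M \right)} = M - 3 = -3 + M$)
$- 18 \left(21 - \left(6 I{\left(3 \right)} - 4\right)\right) \left(- 2 \left(0 - 4\right)\right) = - 18 \left(21 - \left(6 \left(-3 + 3\right) - 4\right)\right) \left(- 2 \left(0 - 4\right)\right) = - 18 \left(21 - \left(6 \cdot 0 - 4\right)\right) \left(\left(-2\right) \left(-4\right)\right) = - 18 \left(21 - \left(0 - 4\right)\right) 8 = - 18 \left(21 - -4\right) 8 = - 18 \left(21 + 4\right) 8 = \left(-18\right) 25 \cdot 8 = \left(-450\right) 8 = -3600$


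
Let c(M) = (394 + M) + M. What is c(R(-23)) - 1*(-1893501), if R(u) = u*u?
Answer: 1894953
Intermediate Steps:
R(u) = u**2
c(M) = 394 + 2*M
c(R(-23)) - 1*(-1893501) = (394 + 2*(-23)**2) - 1*(-1893501) = (394 + 2*529) + 1893501 = (394 + 1058) + 1893501 = 1452 + 1893501 = 1894953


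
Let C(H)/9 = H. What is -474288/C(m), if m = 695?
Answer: -158096/2085 ≈ -75.825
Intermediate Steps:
C(H) = 9*H
-474288/C(m) = -474288/(9*695) = -474288/6255 = -474288*1/6255 = -158096/2085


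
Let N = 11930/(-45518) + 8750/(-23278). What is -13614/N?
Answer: 601039950269/28166210 ≈ 21339.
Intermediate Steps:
N = -168997260/264892001 (N = 11930*(-1/45518) + 8750*(-1/23278) = -5965/22759 - 4375/11639 = -168997260/264892001 ≈ -0.63799)
-13614/N = -13614/(-168997260/264892001) = -13614*(-264892001/168997260) = 601039950269/28166210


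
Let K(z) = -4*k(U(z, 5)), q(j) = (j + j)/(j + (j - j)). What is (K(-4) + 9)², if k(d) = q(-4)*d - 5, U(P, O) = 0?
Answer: 841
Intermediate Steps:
q(j) = 2 (q(j) = (2*j)/(j + 0) = (2*j)/j = 2)
k(d) = -5 + 2*d (k(d) = 2*d - 5 = -5 + 2*d)
K(z) = 20 (K(z) = -4*(-5 + 2*0) = -4*(-5 + 0) = -4*(-5) = 20)
(K(-4) + 9)² = (20 + 9)² = 29² = 841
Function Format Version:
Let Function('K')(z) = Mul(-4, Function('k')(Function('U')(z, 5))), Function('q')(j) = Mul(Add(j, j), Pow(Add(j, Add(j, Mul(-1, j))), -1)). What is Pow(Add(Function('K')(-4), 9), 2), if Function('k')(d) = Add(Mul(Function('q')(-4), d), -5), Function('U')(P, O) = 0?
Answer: 841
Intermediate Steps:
Function('q')(j) = 2 (Function('q')(j) = Mul(Mul(2, j), Pow(Add(j, 0), -1)) = Mul(Mul(2, j), Pow(j, -1)) = 2)
Function('k')(d) = Add(-5, Mul(2, d)) (Function('k')(d) = Add(Mul(2, d), -5) = Add(-5, Mul(2, d)))
Function('K')(z) = 20 (Function('K')(z) = Mul(-4, Add(-5, Mul(2, 0))) = Mul(-4, Add(-5, 0)) = Mul(-4, -5) = 20)
Pow(Add(Function('K')(-4), 9), 2) = Pow(Add(20, 9), 2) = Pow(29, 2) = 841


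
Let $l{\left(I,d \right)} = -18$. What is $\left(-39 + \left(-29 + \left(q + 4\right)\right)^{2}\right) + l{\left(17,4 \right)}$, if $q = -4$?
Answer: $784$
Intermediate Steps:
$\left(-39 + \left(-29 + \left(q + 4\right)\right)^{2}\right) + l{\left(17,4 \right)} = \left(-39 + \left(-29 + \left(-4 + 4\right)\right)^{2}\right) - 18 = \left(-39 + \left(-29 + 0\right)^{2}\right) - 18 = \left(-39 + \left(-29\right)^{2}\right) - 18 = \left(-39 + 841\right) - 18 = 802 - 18 = 784$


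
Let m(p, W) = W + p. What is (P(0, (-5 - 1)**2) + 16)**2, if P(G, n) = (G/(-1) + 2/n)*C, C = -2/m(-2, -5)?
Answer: 1018081/3969 ≈ 256.51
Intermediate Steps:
C = 2/7 (C = -2/(-5 - 2) = -2/(-7) = -2*(-1/7) = 2/7 ≈ 0.28571)
P(G, n) = -2*G/7 + 4/(7*n) (P(G, n) = (G/(-1) + 2/n)*(2/7) = (G*(-1) + 2/n)*(2/7) = (-G + 2/n)*(2/7) = -2*G/7 + 4/(7*n))
(P(0, (-5 - 1)**2) + 16)**2 = (2*(2 - 1*0*(-5 - 1)**2)/(7*((-5 - 1)**2)) + 16)**2 = (2*(2 - 1*0*(-6)**2)/(7*((-6)**2)) + 16)**2 = ((2/7)*(2 - 1*0*36)/36 + 16)**2 = ((2/7)*(1/36)*(2 + 0) + 16)**2 = ((2/7)*(1/36)*2 + 16)**2 = (1/63 + 16)**2 = (1009/63)**2 = 1018081/3969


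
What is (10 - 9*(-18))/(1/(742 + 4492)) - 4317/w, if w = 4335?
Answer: 1300856921/1445 ≈ 9.0025e+5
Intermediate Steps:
(10 - 9*(-18))/(1/(742 + 4492)) - 4317/w = (10 - 9*(-18))/(1/(742 + 4492)) - 4317/4335 = (10 + 162)/(1/5234) - 4317*1/4335 = 172/(1/5234) - 1439/1445 = 172*5234 - 1439/1445 = 900248 - 1439/1445 = 1300856921/1445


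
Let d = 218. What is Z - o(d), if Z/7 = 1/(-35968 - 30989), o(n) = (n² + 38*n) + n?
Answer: -3751332889/66957 ≈ -56026.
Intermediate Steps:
o(n) = n² + 39*n
Z = -7/66957 (Z = 7/(-35968 - 30989) = 7/(-66957) = 7*(-1/66957) = -7/66957 ≈ -0.00010454)
Z - o(d) = -7/66957 - 218*(39 + 218) = -7/66957 - 218*257 = -7/66957 - 1*56026 = -7/66957 - 56026 = -3751332889/66957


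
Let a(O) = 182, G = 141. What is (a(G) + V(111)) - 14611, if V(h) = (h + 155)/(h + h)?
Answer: -1601486/111 ≈ -14428.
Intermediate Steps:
V(h) = (155 + h)/(2*h) (V(h) = (155 + h)/((2*h)) = (155 + h)*(1/(2*h)) = (155 + h)/(2*h))
(a(G) + V(111)) - 14611 = (182 + (1/2)*(155 + 111)/111) - 14611 = (182 + (1/2)*(1/111)*266) - 14611 = (182 + 133/111) - 14611 = 20335/111 - 14611 = -1601486/111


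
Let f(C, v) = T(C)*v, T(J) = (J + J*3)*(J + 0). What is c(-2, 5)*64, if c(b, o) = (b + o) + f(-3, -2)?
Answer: -4416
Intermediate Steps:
T(J) = 4*J² (T(J) = (J + 3*J)*J = (4*J)*J = 4*J²)
f(C, v) = 4*v*C² (f(C, v) = (4*C²)*v = 4*v*C²)
c(b, o) = -72 + b + o (c(b, o) = (b + o) + 4*(-2)*(-3)² = (b + o) + 4*(-2)*9 = (b + o) - 72 = -72 + b + o)
c(-2, 5)*64 = (-72 - 2 + 5)*64 = -69*64 = -4416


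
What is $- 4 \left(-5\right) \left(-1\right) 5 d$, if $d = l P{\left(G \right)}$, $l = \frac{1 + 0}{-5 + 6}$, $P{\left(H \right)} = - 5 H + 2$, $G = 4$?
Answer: $1800$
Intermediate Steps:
$P{\left(H \right)} = 2 - 5 H$
$l = 1$ ($l = 1 \cdot 1^{-1} = 1 \cdot 1 = 1$)
$d = -18$ ($d = 1 \left(2 - 20\right) = 1 \left(-18\right) = -18$)
$- 4 \left(-5\right) \left(-1\right) 5 d = - 4 \left(-5\right) \left(-1\right) 5 \left(-18\right) = - 4 \cdot 5 \cdot 5 \left(-18\right) = \left(-4\right) 25 \left(-18\right) = \left(-100\right) \left(-18\right) = 1800$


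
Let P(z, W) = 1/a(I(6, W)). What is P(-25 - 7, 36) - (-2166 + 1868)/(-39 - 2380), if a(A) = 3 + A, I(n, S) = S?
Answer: -9203/94341 ≈ -0.097550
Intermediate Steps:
P(z, W) = 1/(3 + W)
P(-25 - 7, 36) - (-2166 + 1868)/(-39 - 2380) = 1/(3 + 36) - (-2166 + 1868)/(-39 - 2380) = 1/39 - (-298)/(-2419) = 1/39 - (-298)*(-1)/2419 = 1/39 - 1*298/2419 = 1/39 - 298/2419 = -9203/94341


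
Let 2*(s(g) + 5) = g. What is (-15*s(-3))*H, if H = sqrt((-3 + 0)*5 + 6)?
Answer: 585*I/2 ≈ 292.5*I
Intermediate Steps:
s(g) = -5 + g/2
H = 3*I (H = sqrt(-3*5 + 6) = sqrt(-15 + 6) = sqrt(-9) = 3*I ≈ 3.0*I)
(-15*s(-3))*H = (-15*(-5 + (1/2)*(-3)))*(3*I) = (-15*(-5 - 3/2))*(3*I) = (-15*(-13/2))*(3*I) = 195*(3*I)/2 = 585*I/2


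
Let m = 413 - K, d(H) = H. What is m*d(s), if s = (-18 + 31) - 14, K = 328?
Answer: -85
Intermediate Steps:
s = -1 (s = 13 - 14 = -1)
m = 85 (m = 413 - 1*328 = 413 - 328 = 85)
m*d(s) = 85*(-1) = -85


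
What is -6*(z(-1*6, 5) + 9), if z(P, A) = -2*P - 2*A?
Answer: -66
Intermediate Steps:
z(P, A) = -2*A - 2*P
-6*(z(-1*6, 5) + 9) = -6*((-2*5 - (-2)*6) + 9) = -6*((-10 - 2*(-6)) + 9) = -6*((-10 + 12) + 9) = -6*(2 + 9) = -6*11 = -66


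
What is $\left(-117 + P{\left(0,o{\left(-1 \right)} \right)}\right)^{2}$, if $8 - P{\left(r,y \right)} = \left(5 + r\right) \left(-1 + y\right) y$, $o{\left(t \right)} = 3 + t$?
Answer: $14161$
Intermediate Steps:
$P{\left(r,y \right)} = 8 - y \left(-1 + y\right) \left(5 + r\right)$ ($P{\left(r,y \right)} = 8 - \left(5 + r\right) \left(-1 + y\right) y = 8 - \left(-1 + y\right) \left(5 + r\right) y = 8 - y \left(-1 + y\right) \left(5 + r\right)$)
$\left(-117 + P{\left(0,o{\left(-1 \right)} \right)}\right)^{2} = \left(-117 + \left(8 - 5 \left(3 - 1\right)^{2} + 5 \left(3 - 1\right) + 0 \left(3 - 1\right) - 0 \left(3 - 1\right)^{2}\right)\right)^{2} = \left(-117 + \left(8 - 5 \cdot 2^{2} + 5 \cdot 2 + 0 \cdot 2 - 0 \cdot 2^{2}\right)\right)^{2} = \left(-117 + \left(8 - 20 + 10 + 0 - 0 \cdot 4\right)\right)^{2} = \left(-117 + \left(8 - 20 + 10 + 0 + 0\right)\right)^{2} = \left(-117 - 2\right)^{2} = \left(-119\right)^{2} = 14161$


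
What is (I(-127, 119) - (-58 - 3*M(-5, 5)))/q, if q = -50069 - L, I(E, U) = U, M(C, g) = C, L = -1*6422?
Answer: -54/14549 ≈ -0.0037116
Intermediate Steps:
L = -6422
q = -43647 (q = -50069 - 1*(-6422) = -50069 + 6422 = -43647)
(I(-127, 119) - (-58 - 3*M(-5, 5)))/q = (119 - (-58 - 3*(-5)))/(-43647) = (119 - (-58 + 15))*(-1/43647) = (119 - 1*(-43))*(-1/43647) = (119 + 43)*(-1/43647) = 162*(-1/43647) = -54/14549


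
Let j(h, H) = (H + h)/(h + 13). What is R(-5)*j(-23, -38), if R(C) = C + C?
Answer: -61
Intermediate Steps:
j(h, H) = (H + h)/(13 + h)
R(C) = 2*C
R(-5)*j(-23, -38) = (2*(-5))*((-38 - 23)/(13 - 23)) = -10*(-61)/(-10) = -(-1)*(-61) = -10*61/10 = -61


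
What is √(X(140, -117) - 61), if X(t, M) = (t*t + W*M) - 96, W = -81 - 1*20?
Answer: 2*√7815 ≈ 176.80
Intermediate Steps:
W = -101 (W = -81 - 20 = -101)
X(t, M) = -96 + t² - 101*M (X(t, M) = (t*t - 101*M) - 96 = (t² - 101*M) - 96 = -96 + t² - 101*M)
√(X(140, -117) - 61) = √((-96 + 140² - 101*(-117)) - 61) = √((-96 + 19600 + 11817) - 61) = √(31321 - 61) = √31260 = 2*√7815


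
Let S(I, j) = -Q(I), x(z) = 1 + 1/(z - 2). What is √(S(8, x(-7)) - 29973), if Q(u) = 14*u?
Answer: I*√30085 ≈ 173.45*I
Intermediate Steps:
x(z) = 1 + 1/(-2 + z)
S(I, j) = -14*I
√(S(8, x(-7)) - 29973) = √(-14*8 - 29973) = √(-112 - 29973) = √(-30085) = I*√30085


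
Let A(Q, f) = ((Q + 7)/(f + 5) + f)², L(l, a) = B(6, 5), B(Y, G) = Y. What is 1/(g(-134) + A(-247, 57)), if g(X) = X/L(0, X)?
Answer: 2883/8073440 ≈ 0.00035710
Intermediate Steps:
L(l, a) = 6
g(X) = X/6
A(Q, f) = (f + (7 + Q)/(5 + f))² (A(Q, f) = ((7 + Q)/(5 + f) + f)² = (f + (7 + Q)/(5 + f))²)
1/(g(-134) + A(-247, 57)) = 1/((⅙)*(-134) + (7 - 247 + 57² + 5*57)²/(5 + 57)²) = 1/(-67/3 + (7 - 247 + 3249 + 285)²/62²) = 1/(-67/3 + (1/3844)*3294²) = 1/(-67/3 + (1/3844)*10850436) = 1/(-67/3 + 2712609/961) = 1/(8073440/2883) = 2883/8073440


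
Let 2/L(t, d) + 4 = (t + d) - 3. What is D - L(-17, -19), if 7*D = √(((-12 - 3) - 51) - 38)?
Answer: 2/43 + 2*I*√26/7 ≈ 0.046512 + 1.4569*I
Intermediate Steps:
L(t, d) = 2/(-7 + d + t) (L(t, d) = 2/(-4 + ((t + d) - 3)) = 2/(-4 + ((d + t) - 3)) = 2/(-4 + (-3 + d + t)) = 2/(-7 + d + t))
D = 2*I*√26/7 (D = √(((-12 - 3) - 51) - 38)/7 = √((-15 - 51) - 38)/7 = √(-66 - 38)/7 = √(-104)/7 = (2*I*√26)/7 = 2*I*√26/7 ≈ 1.4569*I)
D - L(-17, -19) = 2*I*√26/7 - 2/(-7 - 19 - 17) = 2*I*√26/7 - 2/(-43) = 2*I*√26/7 - 2*(-1)/43 = 2*I*√26/7 - 1*(-2/43) = 2*I*√26/7 + 2/43 = 2/43 + 2*I*√26/7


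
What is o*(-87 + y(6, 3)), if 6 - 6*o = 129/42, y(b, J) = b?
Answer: -1107/28 ≈ -39.536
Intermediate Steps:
o = 41/84 (o = 1 - 43/(2*42) = 1 - ⅙*43/14 = 1 - 43/84 = 41/84 ≈ 0.48810)
o*(-87 + y(6, 3)) = 41*(-87 + 6)/84 = (41/84)*(-81) = -1107/28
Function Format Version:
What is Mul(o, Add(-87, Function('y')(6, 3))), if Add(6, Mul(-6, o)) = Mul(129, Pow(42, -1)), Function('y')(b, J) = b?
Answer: Rational(-1107, 28) ≈ -39.536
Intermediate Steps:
o = Rational(41, 84) (o = Add(1, Mul(Rational(-1, 6), Mul(129, Pow(42, -1)))) = Add(1, Mul(Rational(-1, 6), Mul(129, Rational(1, 42)))) = Add(1, Mul(Rational(-1, 6), Rational(43, 14))) = Add(1, Rational(-43, 84)) = Rational(41, 84) ≈ 0.48810)
Mul(o, Add(-87, Function('y')(6, 3))) = Mul(Rational(41, 84), Add(-87, 6)) = Mul(Rational(41, 84), -81) = Rational(-1107, 28)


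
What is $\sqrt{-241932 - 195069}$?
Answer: $i \sqrt{437001} \approx 661.06 i$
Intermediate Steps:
$\sqrt{-241932 - 195069} = \sqrt{-437001} = i \sqrt{437001}$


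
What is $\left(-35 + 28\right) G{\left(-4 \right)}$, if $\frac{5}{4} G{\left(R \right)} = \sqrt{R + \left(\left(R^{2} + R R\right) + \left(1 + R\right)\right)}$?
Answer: $-28$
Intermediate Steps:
$G{\left(R \right)} = \frac{4 \sqrt{1 + 2 R + 2 R^{2}}}{5}$ ($G{\left(R \right)} = \frac{4 \sqrt{R + \left(\left(R^{2} + R R\right) + \left(1 + R\right)\right)}}{5} = \frac{4 \sqrt{R + \left(\left(R^{2} + R^{2}\right) + \left(1 + R\right)\right)}}{5} = \frac{4 \sqrt{R + \left(2 R^{2} + \left(1 + R\right)\right)}}{5} = \frac{4 \sqrt{R + \left(1 + R + 2 R^{2}\right)}}{5} = \frac{4 \sqrt{1 + 2 R + 2 R^{2}}}{5}$)
$\left(-35 + 28\right) G{\left(-4 \right)} = \left(-35 + 28\right) \frac{4 \sqrt{1 + 2 \left(-4\right) + 2 \left(-4\right)^{2}}}{5} = - 7 \frac{4 \sqrt{1 - 8 + 2 \cdot 16}}{5} = - 7 \frac{4 \sqrt{1 - 8 + 32}}{5} = - 7 \frac{4 \sqrt{25}}{5} = - 7 \cdot \frac{4}{5} \cdot 5 = \left(-7\right) 4 = -28$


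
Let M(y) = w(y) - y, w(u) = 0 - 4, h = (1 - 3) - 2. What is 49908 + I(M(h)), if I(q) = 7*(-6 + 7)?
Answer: 49915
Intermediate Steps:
h = -4 (h = -2 - 2 = -4)
w(u) = -4
M(y) = -4 - y
I(q) = 7 (I(q) = 7*1 = 7)
49908 + I(M(h)) = 49908 + 7 = 49915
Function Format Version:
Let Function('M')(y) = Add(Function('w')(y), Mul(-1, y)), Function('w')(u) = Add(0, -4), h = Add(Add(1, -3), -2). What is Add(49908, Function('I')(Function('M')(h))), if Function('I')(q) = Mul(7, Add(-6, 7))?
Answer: 49915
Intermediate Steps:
h = -4 (h = Add(-2, -2) = -4)
Function('w')(u) = -4
Function('M')(y) = Add(-4, Mul(-1, y))
Function('I')(q) = 7 (Function('I')(q) = Mul(7, 1) = 7)
Add(49908, Function('I')(Function('M')(h))) = Add(49908, 7) = 49915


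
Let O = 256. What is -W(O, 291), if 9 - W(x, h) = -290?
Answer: -299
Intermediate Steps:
W(x, h) = 299 (W(x, h) = 9 - 1*(-290) = 9 + 290 = 299)
-W(O, 291) = -1*299 = -299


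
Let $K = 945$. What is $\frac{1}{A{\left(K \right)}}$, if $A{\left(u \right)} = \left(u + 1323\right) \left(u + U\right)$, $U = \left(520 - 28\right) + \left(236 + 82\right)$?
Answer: $\frac{1}{3980340} \approx 2.5123 \cdot 10^{-7}$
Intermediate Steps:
$U = 810$ ($U = 492 + 318 = 810$)
$A{\left(u \right)} = \left(810 + u\right) \left(1323 + u\right)$ ($A{\left(u \right)} = \left(u + 1323\right) \left(u + 810\right) = \left(1323 + u\right) \left(810 + u\right) = \left(810 + u\right) \left(1323 + u\right)$)
$\frac{1}{A{\left(K \right)}} = \frac{1}{1071630 + 945^{2} + 2133 \cdot 945} = \frac{1}{1071630 + 893025 + 2015685} = \frac{1}{3980340}$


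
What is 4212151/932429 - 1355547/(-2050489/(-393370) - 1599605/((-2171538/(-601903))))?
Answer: 668744670240035675558612/88285864044265471439443 ≈ 7.5748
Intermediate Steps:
4212151/932429 - 1355547/(-2050489/(-393370) - 1599605/((-2171538/(-601903)))) = 4212151*(1/932429) - 1355547/(-2050489*(-1/393370) - 1599605/((-2171538*(-1/601903)))) = 4212151/932429 - 1355547/(2050489/393370 - 1599605/2171538/601903) = 4212151/932429 - 1355547/(2050489/393370 - 1599605*601903/2171538) = 4212151/932429 - 1355547/(2050489/393370 - 962807048315/2171538) = 4212151/932429 - 1355547/(-94683738970222367/213554475765) = 4212151/932429 - 1355547*(-213554475765/94683738970222367) = 4212151/932429 + 289483128959818455/94683738970222367 = 668744670240035675558612/88285864044265471439443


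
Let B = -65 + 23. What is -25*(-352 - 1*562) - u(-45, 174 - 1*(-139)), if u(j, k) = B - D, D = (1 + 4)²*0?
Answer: 22892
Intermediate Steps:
B = -42
D = 0 (D = 5²*0 = 25*0 = 0)
u(j, k) = -42 (u(j, k) = -42 - 1*0 = -42 + 0 = -42)
-25*(-352 - 1*562) - u(-45, 174 - 1*(-139)) = -25*(-352 - 1*562) - 1*(-42) = -25*(-352 - 562) + 42 = -25*(-914) + 42 = 22850 + 42 = 22892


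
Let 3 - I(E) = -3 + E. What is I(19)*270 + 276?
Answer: -3234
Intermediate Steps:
I(E) = 6 - E (I(E) = 3 - (-3 + E) = 3 + (3 - E) = 6 - E)
I(19)*270 + 276 = (6 - 1*19)*270 + 276 = (6 - 19)*270 + 276 = -13*270 + 276 = -3510 + 276 = -3234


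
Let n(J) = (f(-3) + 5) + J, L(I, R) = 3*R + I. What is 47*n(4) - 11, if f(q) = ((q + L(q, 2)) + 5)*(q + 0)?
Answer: -293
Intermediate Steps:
L(I, R) = I + 3*R
f(q) = q*(11 + 2*q) (f(q) = ((q + (q + 3*2)) + 5)*(q + 0) = ((q + (q + 6)) + 5)*q = ((q + (6 + q)) + 5)*q = ((6 + 2*q) + 5)*q = (11 + 2*q)*q = q*(11 + 2*q))
n(J) = -10 + J (n(J) = (-3*(11 + 2*(-3)) + 5) + J = (-3*(11 - 6) + 5) + J = (-3*5 + 5) + J = (-15 + 5) + J = -10 + J)
47*n(4) - 11 = 47*(-10 + 4) - 11 = 47*(-6) - 11 = -282 - 11 = -293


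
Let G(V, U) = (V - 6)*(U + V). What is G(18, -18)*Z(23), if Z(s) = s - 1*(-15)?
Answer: 0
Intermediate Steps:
G(V, U) = (-6 + V)*(U + V)
Z(s) = 15 + s (Z(s) = s + 15 = 15 + s)
G(18, -18)*Z(23) = (18² - 6*(-18) - 6*18 - 18*18)*(15 + 23) = (324 + 108 - 108 - 324)*38 = 0*38 = 0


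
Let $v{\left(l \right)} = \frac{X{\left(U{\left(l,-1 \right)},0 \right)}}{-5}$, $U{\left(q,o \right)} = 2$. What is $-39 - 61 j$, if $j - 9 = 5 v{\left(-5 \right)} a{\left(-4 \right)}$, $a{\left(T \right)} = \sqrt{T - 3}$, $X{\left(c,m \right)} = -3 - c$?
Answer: $-588 - 305 i \sqrt{7} \approx -588.0 - 806.95 i$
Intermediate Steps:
$v{\left(l \right)} = 1$ ($v{\left(l \right)} = \frac{-3 - 2}{-5} = \left(-3 - 2\right) \left(- \frac{1}{5}\right) = \left(-5\right) \left(- \frac{1}{5}\right) = 1$)
$a{\left(T \right)} = \sqrt{-3 + T}$
$j = 9 + 5 i \sqrt{7}$ ($j = 9 + 5 \cdot 1 \sqrt{-3 - 4} = 9 + 5 \sqrt{-7} = 9 + 5 i \sqrt{7} \approx 9.0 + 13.229 i$)
$-39 - 61 j = -39 - 61 \left(9 + 5 i \sqrt{7}\right) = -39 - \left(549 + 305 i \sqrt{7}\right) = -588 - 305 i \sqrt{7}$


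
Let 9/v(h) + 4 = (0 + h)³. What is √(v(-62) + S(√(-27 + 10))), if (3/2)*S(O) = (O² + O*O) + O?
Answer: √(-321879342183 + 9467023704*I*√17)/119166 ≈ 0.28815 + 4.7697*I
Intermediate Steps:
S(O) = 2*O/3 + 4*O²/3 (S(O) = 2*((O² + O*O) + O)/3 = 2*((O² + O²) + O)/3 = 2*(2*O² + O)/3 = 2*(O + 2*O²)/3 = 2*O/3 + 4*O²/3)
v(h) = 9/(-4 + h³) (v(h) = 9/(-4 + (0 + h)³) = 9/(-4 + h³))
√(v(-62) + S(√(-27 + 10))) = √(9/(-4 + (-62)³) + 2*√(-27 + 10)*(1 + 2*√(-27 + 10))/3) = √(9/(-4 - 238328) + 2*√(-17)*(1 + 2*√(-17))/3) = √(9/(-238332) + 2*(I*√17)*(1 + 2*(I*√17))/3) = √(9*(-1/238332) + 2*(I*√17)*(1 + 2*I*√17)/3) = √(-3/79444 + 2*I*√17*(1 + 2*I*√17)/3)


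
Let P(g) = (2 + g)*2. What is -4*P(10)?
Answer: -96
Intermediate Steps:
P(g) = 4 + 2*g
-4*P(10) = -4*(4 + 2*10) = -4*(4 + 20) = -4*24 = -96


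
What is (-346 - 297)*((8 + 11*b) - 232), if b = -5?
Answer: 179397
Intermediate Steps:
(-346 - 297)*((8 + 11*b) - 232) = (-346 - 297)*((8 + 11*(-5)) - 232) = -643*((8 - 55) - 232) = -643*(-47 - 232) = -643*(-279) = 179397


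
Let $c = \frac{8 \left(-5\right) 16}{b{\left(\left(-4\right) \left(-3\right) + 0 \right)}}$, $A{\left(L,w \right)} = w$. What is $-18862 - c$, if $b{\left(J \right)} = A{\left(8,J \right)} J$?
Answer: $- \frac{169718}{9} \approx -18858.0$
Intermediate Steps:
$b{\left(J \right)} = J^{2}$ ($b{\left(J \right)} = J J = J^{2}$)
$c = - \frac{40}{9}$ ($c = \frac{8 \left(-5\right) 16}{\left(\left(-4\right) \left(-3\right) + 0\right)^{2}} = \frac{\left(-40\right) 16}{\left(12 + 0\right)^{2}} = - \frac{640}{12^{2}} = - \frac{640}{144} = \left(-640\right) \frac{1}{144} = - \frac{40}{9} \approx -4.4444$)
$-18862 - c = -18862 - - \frac{40}{9} = -18862 + \frac{40}{9} = - \frac{169718}{9}$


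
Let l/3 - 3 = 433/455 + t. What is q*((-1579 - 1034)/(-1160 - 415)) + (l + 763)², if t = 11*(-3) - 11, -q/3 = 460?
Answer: 85081684221/207025 ≈ 4.1097e+5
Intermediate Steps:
q = -1380 (q = -3*460 = -1380)
t = -44 (t = -33 - 11 = -44)
l = -54666/455 (l = 9 + 3*(433/455 - 44) = 9 + 3*(-19587/455) = 9 - 58761/455 = -54666/455 ≈ -120.15)
q*((-1579 - 1034)/(-1160 - 415)) + (l + 763)² = -1380*(-1579 - 1034)/(-1160 - 415) + (-54666/455 + 763)² = -(-3605940)/(-1575) + (292499/455)² = -(-3605940)*(-1)/1575 + 85555665001/207025 = -1380*871/525 + 85555665001/207025 = -80132/35 + 85555665001/207025 = 85081684221/207025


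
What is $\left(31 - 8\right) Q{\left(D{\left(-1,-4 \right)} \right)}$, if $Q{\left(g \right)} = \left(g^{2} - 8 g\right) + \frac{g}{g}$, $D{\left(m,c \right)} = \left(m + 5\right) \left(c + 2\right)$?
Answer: $2967$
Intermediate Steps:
$D{\left(m,c \right)} = \left(2 + c\right) \left(5 + m\right)$ ($D{\left(m,c \right)} = \left(5 + m\right) \left(2 + c\right) = \left(2 + c\right) \left(5 + m\right)$)
$Q{\left(g \right)} = 1 + g^{2} - 8 g$ ($Q{\left(g \right)} = \left(g^{2} - 8 g\right) + 1 = 1 + g^{2} - 8 g$)
$\left(31 - 8\right) Q{\left(D{\left(-1,-4 \right)} \right)} = \left(31 - 8\right) \left(1 + \left(10 + 2 \left(-1\right) + 5 \left(-4\right) - -4\right)^{2} - 8 \left(10 + 2 \left(-1\right) + 5 \left(-4\right) - -4\right)\right) = 23 \left(1 + \left(10 - 2 - 20 + 4\right)^{2} - 8 \left(10 - 2 - 20 + 4\right)\right) = 23 \left(1 + \left(-8\right)^{2} - -64\right) = 23 \left(1 + 64 + 64\right) = 23 \cdot 129 = 2967$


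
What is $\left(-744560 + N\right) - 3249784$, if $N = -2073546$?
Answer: $-6067890$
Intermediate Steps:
$\left(-744560 + N\right) - 3249784 = \left(-744560 - 2073546\right) - 3249784 = -2818106 - 3249784 = -6067890$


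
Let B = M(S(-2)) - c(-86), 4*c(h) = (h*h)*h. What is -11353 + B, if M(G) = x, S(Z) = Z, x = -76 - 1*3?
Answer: 147582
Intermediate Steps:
x = -79 (x = -76 - 3 = -79)
c(h) = h**3/4 (c(h) = ((h*h)*h)/4 = (h**2*h)/4 = h**3/4)
M(G) = -79
B = 158935 (B = -79 - (-86)**3/4 = -79 - (-636056)/4 = -79 - 1*(-159014) = -79 + 159014 = 158935)
-11353 + B = -11353 + 158935 = 147582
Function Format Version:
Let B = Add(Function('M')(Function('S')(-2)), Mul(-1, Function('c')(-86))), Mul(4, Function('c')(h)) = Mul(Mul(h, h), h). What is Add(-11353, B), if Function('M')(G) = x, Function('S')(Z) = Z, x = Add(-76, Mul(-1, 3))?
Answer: 147582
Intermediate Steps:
x = -79 (x = Add(-76, -3) = -79)
Function('c')(h) = Mul(Rational(1, 4), Pow(h, 3)) (Function('c')(h) = Mul(Rational(1, 4), Mul(Mul(h, h), h)) = Mul(Rational(1, 4), Mul(Pow(h, 2), h)) = Mul(Rational(1, 4), Pow(h, 3)))
Function('M')(G) = -79
B = 158935 (B = Add(-79, Mul(-1, Mul(Rational(1, 4), Pow(-86, 3)))) = Add(-79, Mul(-1, Mul(Rational(1, 4), -636056))) = Add(-79, Mul(-1, -159014)) = Add(-79, 159014) = 158935)
Add(-11353, B) = Add(-11353, 158935) = 147582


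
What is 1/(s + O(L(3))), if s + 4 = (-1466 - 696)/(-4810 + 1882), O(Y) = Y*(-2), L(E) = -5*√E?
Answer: 279624/24807527 + 4286592*√3/124037635 ≈ 0.071129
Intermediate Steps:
O(Y) = -2*Y
s = -4775/1464 (s = -4 + (-1466 - 696)/(-4810 + 1882) = -4 - 2162/(-2928) = -4 - 2162*(-1/2928) = -4 + 1081/1464 = -4775/1464 ≈ -3.2616)
1/(s + O(L(3))) = 1/(-4775/1464 - (-10)*√3) = 1/(-4775/1464 + 10*√3)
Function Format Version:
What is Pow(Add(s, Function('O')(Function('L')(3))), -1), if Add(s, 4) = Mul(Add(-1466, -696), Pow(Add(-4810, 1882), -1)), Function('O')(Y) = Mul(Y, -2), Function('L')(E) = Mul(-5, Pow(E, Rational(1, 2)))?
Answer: Add(Rational(279624, 24807527), Mul(Rational(4286592, 124037635), Pow(3, Rational(1, 2)))) ≈ 0.071129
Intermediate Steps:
Function('O')(Y) = Mul(-2, Y)
s = Rational(-4775, 1464) (s = Add(-4, Mul(Add(-1466, -696), Pow(Add(-4810, 1882), -1))) = Add(-4, Mul(-2162, Pow(-2928, -1))) = Add(-4, Mul(-2162, Rational(-1, 2928))) = Add(-4, Rational(1081, 1464)) = Rational(-4775, 1464) ≈ -3.2616)
Pow(Add(s, Function('O')(Function('L')(3))), -1) = Pow(Add(Rational(-4775, 1464), Mul(-2, Mul(-5, Pow(3, Rational(1, 2))))), -1) = Pow(Add(Rational(-4775, 1464), Mul(10, Pow(3, Rational(1, 2)))), -1)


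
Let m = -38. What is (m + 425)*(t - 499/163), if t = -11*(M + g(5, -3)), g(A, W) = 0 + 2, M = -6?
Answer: 2582451/163 ≈ 15843.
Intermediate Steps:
g(A, W) = 2
t = 44 (t = -11*(-6 + 2) = -11*(-4) = 44)
(m + 425)*(t - 499/163) = (-38 + 425)*(44 - 499/163) = 387*(44 - 499*1/163) = 387*(44 - 499/163) = 387*(6673/163) = 2582451/163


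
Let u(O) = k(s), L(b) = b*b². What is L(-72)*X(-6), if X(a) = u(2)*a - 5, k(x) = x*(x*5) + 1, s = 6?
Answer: 407213568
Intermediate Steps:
k(x) = 1 + 5*x² (k(x) = x*(5*x) + 1 = 5*x² + 1 = 1 + 5*x²)
L(b) = b³
u(O) = 181 (u(O) = 1 + 5*6² = 1 + 5*36 = 1 + 180 = 181)
X(a) = -5 + 181*a (X(a) = 181*a - 5 = -5 + 181*a)
L(-72)*X(-6) = (-72)³*(-5 + 181*(-6)) = -373248*(-5 - 1086) = -373248*(-1091) = 407213568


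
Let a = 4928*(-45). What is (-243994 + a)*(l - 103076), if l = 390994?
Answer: -134098960172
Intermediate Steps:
a = -221760
(-243994 + a)*(l - 103076) = (-243994 - 221760)*(390994 - 103076) = -465754*287918 = -134098960172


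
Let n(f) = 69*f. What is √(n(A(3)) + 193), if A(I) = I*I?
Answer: √814 ≈ 28.531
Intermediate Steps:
A(I) = I²
√(n(A(3)) + 193) = √(69*3² + 193) = √(69*9 + 193) = √(621 + 193) = √814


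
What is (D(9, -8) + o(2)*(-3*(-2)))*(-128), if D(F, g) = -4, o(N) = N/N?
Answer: -256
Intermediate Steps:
o(N) = 1
(D(9, -8) + o(2)*(-3*(-2)))*(-128) = (-4 + 1*(-3*(-2)))*(-128) = (-4 + 1*6)*(-128) = (-4 + 6)*(-128) = 2*(-128) = -256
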